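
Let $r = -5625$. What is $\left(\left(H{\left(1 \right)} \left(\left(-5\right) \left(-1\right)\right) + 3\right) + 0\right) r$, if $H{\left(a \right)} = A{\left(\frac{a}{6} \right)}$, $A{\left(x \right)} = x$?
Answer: $- \frac{43125}{2} \approx -21563.0$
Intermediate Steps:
$H{\left(a \right)} = \frac{a}{6}$
$\left(\left(H{\left(1 \right)} \left(\left(-5\right) \left(-1\right)\right) + 3\right) + 0\right) r = \left(\left(\frac{1}{6} \cdot 1 \left(\left(-5\right) \left(-1\right)\right) + 3\right) + 0\right) \left(-5625\right) = \left(\left(\frac{1}{6} \cdot 5 + 3\right) + 0\right) \left(-5625\right) = \left(\left(\frac{5}{6} + 3\right) + 0\right) \left(-5625\right) = \left(\frac{23}{6} + 0\right) \left(-5625\right) = \frac{23}{6} \left(-5625\right) = - \frac{43125}{2}$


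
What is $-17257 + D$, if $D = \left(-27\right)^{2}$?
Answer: $-16528$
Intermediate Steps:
$D = 729$
$-17257 + D = -17257 + 729 = -16528$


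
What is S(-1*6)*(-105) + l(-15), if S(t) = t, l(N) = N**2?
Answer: 855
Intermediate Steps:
S(-1*6)*(-105) + l(-15) = -1*6*(-105) + (-15)**2 = -6*(-105) + 225 = 630 + 225 = 855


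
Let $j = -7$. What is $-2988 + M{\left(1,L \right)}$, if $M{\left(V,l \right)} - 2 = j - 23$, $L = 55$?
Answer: $-3016$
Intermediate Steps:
$M{\left(V,l \right)} = -28$ ($M{\left(V,l \right)} = 2 - 30 = -28$)
$-2988 + M{\left(1,L \right)} = -2988 - 28 = -3016$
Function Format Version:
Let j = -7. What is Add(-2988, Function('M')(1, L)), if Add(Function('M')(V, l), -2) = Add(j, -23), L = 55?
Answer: -3016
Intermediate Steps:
Function('M')(V, l) = -28 (Function('M')(V, l) = Add(2, Add(-7, -23)) = Add(2, -30) = -28)
Add(-2988, Function('M')(1, L)) = Add(-2988, -28) = -3016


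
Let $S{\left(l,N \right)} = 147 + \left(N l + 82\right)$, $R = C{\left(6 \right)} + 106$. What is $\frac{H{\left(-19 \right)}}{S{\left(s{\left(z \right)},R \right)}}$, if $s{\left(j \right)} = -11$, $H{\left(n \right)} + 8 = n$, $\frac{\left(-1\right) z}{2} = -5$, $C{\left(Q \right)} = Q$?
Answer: $\frac{27}{1003} \approx 0.026919$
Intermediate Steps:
$z = 10$ ($z = \left(-2\right) \left(-5\right) = 10$)
$H{\left(n \right)} = -8 + n$
$R = 112$ ($R = 6 + 106 = 112$)
$S{\left(l,N \right)} = 229 + N l$ ($S{\left(l,N \right)} = 147 + \left(82 + N l\right) = 229 + N l$)
$\frac{H{\left(-19 \right)}}{S{\left(s{\left(z \right)},R \right)}} = \frac{-8 - 19}{229 + 112 \left(-11\right)} = - \frac{27}{229 - 1232} = - \frac{27}{-1003} = \left(-27\right) \left(- \frac{1}{1003}\right) = \frac{27}{1003}$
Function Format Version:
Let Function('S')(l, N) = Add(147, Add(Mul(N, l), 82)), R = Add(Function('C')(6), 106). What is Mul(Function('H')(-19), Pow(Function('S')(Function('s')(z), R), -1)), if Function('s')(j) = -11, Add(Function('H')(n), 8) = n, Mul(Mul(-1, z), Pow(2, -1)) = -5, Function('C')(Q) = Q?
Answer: Rational(27, 1003) ≈ 0.026919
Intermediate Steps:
z = 10 (z = Mul(-2, -5) = 10)
Function('H')(n) = Add(-8, n)
R = 112 (R = Add(6, 106) = 112)
Function('S')(l, N) = Add(229, Mul(N, l)) (Function('S')(l, N) = Add(147, Add(82, Mul(N, l))) = Add(229, Mul(N, l)))
Mul(Function('H')(-19), Pow(Function('S')(Function('s')(z), R), -1)) = Mul(Add(-8, -19), Pow(Add(229, Mul(112, -11)), -1)) = Mul(-27, Pow(Add(229, -1232), -1)) = Mul(-27, Pow(-1003, -1)) = Mul(-27, Rational(-1, 1003)) = Rational(27, 1003)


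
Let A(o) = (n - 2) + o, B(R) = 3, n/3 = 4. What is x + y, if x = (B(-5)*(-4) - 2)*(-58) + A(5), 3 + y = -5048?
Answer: -4224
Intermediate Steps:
n = 12 (n = 3*4 = 12)
y = -5051 (y = -3 - 5048 = -5051)
A(o) = 10 + o (A(o) = (12 - 2) + o = 10 + o)
x = 827 (x = (3*(-4) - 2)*(-58) + (10 + 5) = (-12 - 2)*(-58) + 15 = -14*(-58) + 15 = 812 + 15 = 827)
x + y = 827 - 5051 = -4224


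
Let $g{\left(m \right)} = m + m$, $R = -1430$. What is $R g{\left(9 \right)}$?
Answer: $-25740$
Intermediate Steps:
$g{\left(m \right)} = 2 m$
$R g{\left(9 \right)} = - 1430 \cdot 2 \cdot 9 = \left(-1430\right) 18 = -25740$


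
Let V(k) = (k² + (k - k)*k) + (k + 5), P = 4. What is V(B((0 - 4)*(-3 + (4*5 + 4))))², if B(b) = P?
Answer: 625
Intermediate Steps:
B(b) = 4
V(k) = 5 + k + k² (V(k) = (k² + 0*k) + (5 + k) = (k² + 0) + (5 + k) = k² + (5 + k) = 5 + k + k²)
V(B((0 - 4)*(-3 + (4*5 + 4))))² = (5 + 4 + 4²)² = (5 + 4 + 16)² = 25² = 625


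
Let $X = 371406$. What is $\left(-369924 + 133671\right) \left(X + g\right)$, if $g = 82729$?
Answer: $-107290756155$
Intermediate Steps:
$\left(-369924 + 133671\right) \left(X + g\right) = \left(-369924 + 133671\right) \left(371406 + 82729\right) = \left(-236253\right) 454135 = -107290756155$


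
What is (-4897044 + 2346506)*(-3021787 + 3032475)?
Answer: -27260150144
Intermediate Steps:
(-4897044 + 2346506)*(-3021787 + 3032475) = -2550538*10688 = -27260150144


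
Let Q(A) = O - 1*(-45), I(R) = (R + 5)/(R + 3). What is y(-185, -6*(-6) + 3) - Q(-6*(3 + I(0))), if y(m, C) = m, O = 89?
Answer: -319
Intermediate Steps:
I(R) = (5 + R)/(3 + R)
Q(A) = 134 (Q(A) = 89 - 1*(-45) = 89 + 45 = 134)
y(-185, -6*(-6) + 3) - Q(-6*(3 + I(0))) = -185 - 1*134 = -185 - 134 = -319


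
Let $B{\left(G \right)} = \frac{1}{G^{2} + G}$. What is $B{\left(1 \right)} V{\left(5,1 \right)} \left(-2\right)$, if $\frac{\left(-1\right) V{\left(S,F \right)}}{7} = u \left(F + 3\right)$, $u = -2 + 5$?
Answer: $84$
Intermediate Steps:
$u = 3$
$V{\left(S,F \right)} = -63 - 21 F$ ($V{\left(S,F \right)} = - 7 \cdot 3 \left(F + 3\right) = - 7 \cdot 3 \left(3 + F\right) = - 7 \left(9 + 3 F\right) = -63 - 21 F$)
$B{\left(G \right)} = \frac{1}{G + G^{2}}$
$B{\left(1 \right)} V{\left(5,1 \right)} \left(-2\right) = \frac{1}{1 \left(1 + 1\right)} \left(-63 - 21\right) \left(-2\right) = 1 \cdot \frac{1}{2} \left(-63 - 21\right) \left(-2\right) = 1 \cdot \frac{1}{2} \left(-84\right) \left(-2\right) = \frac{1}{2} \left(-84\right) \left(-2\right) = \left(-42\right) \left(-2\right) = 84$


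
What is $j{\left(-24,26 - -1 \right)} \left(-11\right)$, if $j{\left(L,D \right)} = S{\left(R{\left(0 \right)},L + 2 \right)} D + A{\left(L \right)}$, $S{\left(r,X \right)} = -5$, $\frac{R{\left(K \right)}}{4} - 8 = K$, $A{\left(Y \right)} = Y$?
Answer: $1749$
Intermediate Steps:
$R{\left(K \right)} = 32 + 4 K$
$j{\left(L,D \right)} = L - 5 D$ ($j{\left(L,D \right)} = - 5 D + L = L - 5 D$)
$j{\left(-24,26 - -1 \right)} \left(-11\right) = \left(-24 - 5 \left(26 - -1\right)\right) \left(-11\right) = \left(-24 - 5 \left(26 + 1\right)\right) \left(-11\right) = \left(-24 - 135\right) \left(-11\right) = \left(-159\right) \left(-11\right) = 1749$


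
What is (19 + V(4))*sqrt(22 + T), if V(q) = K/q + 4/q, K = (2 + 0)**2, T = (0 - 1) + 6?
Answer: 63*sqrt(3) ≈ 109.12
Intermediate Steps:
T = 5 (T = -1 + 6 = 5)
K = 4 (K = 2**2 = 4)
V(q) = 8/q (V(q) = 4/q + 4/q = 8/q)
(19 + V(4))*sqrt(22 + T) = (19 + 8/4)*sqrt(22 + 5) = (19 + 8*(1/4))*sqrt(27) = (19 + 2)*(3*sqrt(3)) = 21*(3*sqrt(3)) = 63*sqrt(3)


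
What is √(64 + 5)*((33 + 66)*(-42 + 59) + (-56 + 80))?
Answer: 1707*√69 ≈ 14179.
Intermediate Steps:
√(64 + 5)*((33 + 66)*(-42 + 59) + (-56 + 80)) = √69*(99*17 + 24) = √69*(1683 + 24) = √69*1707 = 1707*√69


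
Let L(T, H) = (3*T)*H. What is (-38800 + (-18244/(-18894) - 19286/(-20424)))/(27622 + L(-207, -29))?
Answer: -415884332435/489127632676 ≈ -0.85026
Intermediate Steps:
L(T, H) = 3*H*T
(-38800 + (-18244/(-18894) - 19286/(-20424)))/(27622 + L(-207, -29)) = (-38800 + (-18244/(-18894) - 19286/(-20424)))/(27622 + 3*(-29)*(-207)) = (-38800 + (-18244*(-1/18894) - 19286*(-1/20424)))/(27622 + 18009) = (-38800 + (9122/9447 + 9643/10212))/45631 = (-38800 + 20472365/10719196)*(1/45631) = -415884332435/10719196*1/45631 = -415884332435/489127632676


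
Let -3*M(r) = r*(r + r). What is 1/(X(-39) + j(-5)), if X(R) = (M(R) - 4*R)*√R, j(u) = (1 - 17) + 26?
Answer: 5/14355248 + 429*I*√39/14355248 ≈ 3.483e-7 + 0.00018663*I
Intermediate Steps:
M(r) = -2*r²/3 (M(r) = -r*(r + r)/3 = -r*2*r/3 = -2*r²/3)
j(u) = 10 (j(u) = -16 + 26 = 10)
X(R) = √R*(-4*R - 2*R²/3) (X(R) = (-2*R²/3 - 4*R)*√R = (-4*R - 2*R²/3)*√R = √R*(-4*R - 2*R²/3))
1/(X(-39) + j(-5)) = 1/(2*(-39)^(3/2)*(-6 - 1*(-39))/3 + 10) = 1/(2*(-39*I*√39)*(-6 + 39)/3 + 10) = 1/((⅔)*(-39*I*√39)*33 + 10) = 1/(-858*I*√39 + 10) = 1/(10 - 858*I*√39)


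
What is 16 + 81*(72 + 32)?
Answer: 8440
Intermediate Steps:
16 + 81*(72 + 32) = 16 + 81*104 = 16 + 8424 = 8440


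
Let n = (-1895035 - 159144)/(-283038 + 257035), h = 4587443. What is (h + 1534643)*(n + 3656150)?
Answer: 582044608606084094/26003 ≈ 2.2384e+13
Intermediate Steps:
n = 2054179/26003 (n = -2054179/(-26003) = -2054179*(-1/26003) = 2054179/26003 ≈ 78.998)
(h + 1534643)*(n + 3656150) = (4587443 + 1534643)*(2054179/26003 + 3656150) = 6122086*(95072922629/26003) = 582044608606084094/26003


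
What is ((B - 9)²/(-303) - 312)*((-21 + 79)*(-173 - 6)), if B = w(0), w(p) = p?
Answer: 327437898/101 ≈ 3.2420e+6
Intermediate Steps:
B = 0
((B - 9)²/(-303) - 312)*((-21 + 79)*(-173 - 6)) = ((0 - 9)²/(-303) - 312)*((-21 + 79)*(-173 - 6)) = ((-9)²*(-1/303) - 312)*(58*(-179)) = (81*(-1/303) - 312)*(-10382) = (-27/101 - 312)*(-10382) = -31539/101*(-10382) = 327437898/101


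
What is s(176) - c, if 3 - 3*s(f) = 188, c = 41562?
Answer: -124871/3 ≈ -41624.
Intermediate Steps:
s(f) = -185/3 (s(f) = 1 - ⅓*188 = 1 - 188/3 = -185/3)
s(176) - c = -185/3 - 1*41562 = -185/3 - 41562 = -124871/3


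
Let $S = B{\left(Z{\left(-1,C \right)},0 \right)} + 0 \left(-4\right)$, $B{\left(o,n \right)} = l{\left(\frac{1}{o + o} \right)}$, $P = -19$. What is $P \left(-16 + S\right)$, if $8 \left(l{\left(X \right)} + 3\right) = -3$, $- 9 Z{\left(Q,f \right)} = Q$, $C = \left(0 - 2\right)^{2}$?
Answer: $\frac{2945}{8} \approx 368.13$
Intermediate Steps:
$C = 4$ ($C = \left(-2\right)^{2} = 4$)
$Z{\left(Q,f \right)} = - \frac{Q}{9}$
$l{\left(X \right)} = - \frac{27}{8}$ ($l{\left(X \right)} = -3 + \frac{1}{8} \left(-3\right) = -3 - \frac{3}{8} = - \frac{27}{8}$)
$B{\left(o,n \right)} = - \frac{27}{8}$
$S = - \frac{27}{8}$ ($S = - \frac{27}{8} + 0 \left(-4\right) = - \frac{27}{8} + 0 = - \frac{27}{8} \approx -3.375$)
$P \left(-16 + S\right) = - 19 \left(-16 - \frac{27}{8}\right) = \left(-19\right) \left(- \frac{155}{8}\right) = \frac{2945}{8}$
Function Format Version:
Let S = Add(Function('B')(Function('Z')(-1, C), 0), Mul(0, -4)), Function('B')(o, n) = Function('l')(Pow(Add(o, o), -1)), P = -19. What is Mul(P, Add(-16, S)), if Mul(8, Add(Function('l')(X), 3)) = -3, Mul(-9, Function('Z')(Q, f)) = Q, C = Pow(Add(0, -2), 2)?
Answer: Rational(2945, 8) ≈ 368.13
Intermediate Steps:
C = 4 (C = Pow(-2, 2) = 4)
Function('Z')(Q, f) = Mul(Rational(-1, 9), Q)
Function('l')(X) = Rational(-27, 8) (Function('l')(X) = Add(-3, Mul(Rational(1, 8), -3)) = Add(-3, Rational(-3, 8)) = Rational(-27, 8))
Function('B')(o, n) = Rational(-27, 8)
S = Rational(-27, 8) (S = Add(Rational(-27, 8), Mul(0, -4)) = Add(Rational(-27, 8), 0) = Rational(-27, 8) ≈ -3.3750)
Mul(P, Add(-16, S)) = Mul(-19, Add(-16, Rational(-27, 8))) = Mul(-19, Rational(-155, 8)) = Rational(2945, 8)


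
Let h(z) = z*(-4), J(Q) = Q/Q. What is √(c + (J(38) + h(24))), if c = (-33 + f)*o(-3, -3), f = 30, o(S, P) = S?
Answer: I*√86 ≈ 9.2736*I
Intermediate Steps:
J(Q) = 1
h(z) = -4*z
c = 9 (c = (-33 + 30)*(-3) = -3*(-3) = 9)
√(c + (J(38) + h(24))) = √(9 + (1 - 4*24)) = √(9 + (1 - 96)) = √(9 - 95) = √(-86) = I*√86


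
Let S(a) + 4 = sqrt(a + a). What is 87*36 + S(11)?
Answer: 3128 + sqrt(22) ≈ 3132.7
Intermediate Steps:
S(a) = -4 + sqrt(2)*sqrt(a) (S(a) = -4 + sqrt(a + a) = -4 + sqrt(2*a) = -4 + sqrt(2)*sqrt(a))
87*36 + S(11) = 87*36 + (-4 + sqrt(2)*sqrt(11)) = 3132 + (-4 + sqrt(22)) = 3128 + sqrt(22)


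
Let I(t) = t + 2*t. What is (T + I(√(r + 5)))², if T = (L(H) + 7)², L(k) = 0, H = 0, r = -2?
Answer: 2428 + 294*√3 ≈ 2937.2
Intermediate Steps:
I(t) = 3*t
T = 49 (T = (0 + 7)² = 7² = 49)
(T + I(√(r + 5)))² = (49 + 3*√(-2 + 5))² = (49 + 3*√3)²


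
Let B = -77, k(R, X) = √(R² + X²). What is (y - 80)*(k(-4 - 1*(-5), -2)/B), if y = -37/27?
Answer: 2197*√5/2079 ≈ 2.3630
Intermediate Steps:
y = -37/27 (y = -37*1/27 = -37/27 ≈ -1.3704)
(y - 80)*(k(-4 - 1*(-5), -2)/B) = (-37/27 - 80)*(√((-4 - 1*(-5))² + (-2)²)/(-77)) = -2197*√((-4 + 5)² + 4)*(-1)/(27*77) = -2197*√(1² + 4)*(-1)/(27*77) = -2197*√(1 + 4)*(-1)/(27*77) = -2197*√5*(-1)/(27*77) = -(-2197)*√5/2079 = 2197*√5/2079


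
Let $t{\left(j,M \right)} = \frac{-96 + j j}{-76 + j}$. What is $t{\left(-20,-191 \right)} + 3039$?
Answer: $\frac{18215}{6} \approx 3035.8$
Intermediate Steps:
$t{\left(j,M \right)} = \frac{-96 + j^{2}}{-76 + j}$
$t{\left(-20,-191 \right)} + 3039 = \frac{-96 + \left(-20\right)^{2}}{-76 - 20} + 3039 = \frac{-96 + 400}{-96} + 3039 = \left(- \frac{1}{96}\right) 304 + 3039 = - \frac{19}{6} + 3039 = \frac{18215}{6}$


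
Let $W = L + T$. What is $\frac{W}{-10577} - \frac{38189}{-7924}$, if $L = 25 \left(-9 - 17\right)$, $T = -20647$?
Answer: $\frac{81811783}{11973164} \approx 6.8329$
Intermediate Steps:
$L = -650$ ($L = 25 \left(-26\right) = -650$)
$W = -21297$ ($W = -650 - 20647 = -21297$)
$\frac{W}{-10577} - \frac{38189}{-7924} = - \frac{21297}{-10577} - \frac{38189}{-7924} = \left(-21297\right) \left(- \frac{1}{10577}\right) - - \frac{38189}{7924} = \frac{21297}{10577} + \frac{38189}{7924} = \frac{81811783}{11973164}$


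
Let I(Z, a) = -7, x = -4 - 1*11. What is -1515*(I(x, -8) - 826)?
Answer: 1261995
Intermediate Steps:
x = -15 (x = -4 - 11 = -15)
-1515*(I(x, -8) - 826) = -1515*(-7 - 826) = -1515*(-833) = 1261995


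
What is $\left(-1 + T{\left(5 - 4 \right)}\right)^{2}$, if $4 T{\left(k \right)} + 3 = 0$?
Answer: $\frac{49}{16} \approx 3.0625$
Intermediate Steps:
$T{\left(k \right)} = - \frac{3}{4}$ ($T{\left(k \right)} = - \frac{3}{4} + \frac{1}{4} \cdot 0 = - \frac{3}{4} + 0 = - \frac{3}{4}$)
$\left(-1 + T{\left(5 - 4 \right)}\right)^{2} = \left(-1 - \frac{3}{4}\right)^{2} = \left(- \frac{7}{4}\right)^{2} = \frac{49}{16}$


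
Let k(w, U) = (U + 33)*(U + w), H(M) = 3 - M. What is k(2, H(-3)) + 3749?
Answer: 4061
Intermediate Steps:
k(w, U) = (33 + U)*(U + w)
k(2, H(-3)) + 3749 = ((3 - 1*(-3))² + 33*(3 - 1*(-3)) + 33*2 + (3 - 1*(-3))*2) + 3749 = ((3 + 3)² + 33*(3 + 3) + 66 + (3 + 3)*2) + 3749 = (6² + 33*6 + 66 + 6*2) + 3749 = (36 + 198 + 66 + 12) + 3749 = 312 + 3749 = 4061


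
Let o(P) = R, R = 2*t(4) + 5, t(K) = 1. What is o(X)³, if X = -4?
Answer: 343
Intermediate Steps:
R = 7 (R = 2*1 + 5 = 2 + 5 = 7)
o(P) = 7
o(X)³ = 7³ = 343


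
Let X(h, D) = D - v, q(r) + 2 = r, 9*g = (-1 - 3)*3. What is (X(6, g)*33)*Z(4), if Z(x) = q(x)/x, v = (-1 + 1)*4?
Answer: -22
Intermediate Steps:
g = -4/3 (g = ((-1 - 3)*3)/9 = (-4*3)/9 = (1/9)*(-12) = -4/3 ≈ -1.3333)
q(r) = -2 + r
v = 0 (v = 0*4 = 0)
X(h, D) = D (X(h, D) = D - 1*0 = D + 0 = D)
Z(x) = (-2 + x)/x
(X(6, g)*33)*Z(4) = (-4/3*33)*((-2 + 4)/4) = -11*2 = -44*1/2 = -22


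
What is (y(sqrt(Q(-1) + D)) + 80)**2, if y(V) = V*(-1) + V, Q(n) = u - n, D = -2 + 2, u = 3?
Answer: 6400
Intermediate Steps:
D = 0
Q(n) = 3 - n
y(V) = 0 (y(V) = -V + V = 0)
(y(sqrt(Q(-1) + D)) + 80)**2 = (0 + 80)**2 = 80**2 = 6400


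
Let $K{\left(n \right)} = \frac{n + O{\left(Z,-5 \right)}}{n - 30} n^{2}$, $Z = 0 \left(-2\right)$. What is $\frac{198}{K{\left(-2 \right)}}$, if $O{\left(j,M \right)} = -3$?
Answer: $\frac{1584}{5} \approx 316.8$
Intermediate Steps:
$Z = 0$
$K{\left(n \right)} = \frac{n^{2} \left(-3 + n\right)}{-30 + n}$ ($K{\left(n \right)} = \frac{n - 3}{n - 30} n^{2} = \frac{-3 + n}{-30 + n} n^{2} = \frac{n^{2} \left(-3 + n\right)}{-30 + n}$)
$\frac{198}{K{\left(-2 \right)}} = \frac{198}{\left(-2\right)^{2} \frac{1}{-30 - 2} \left(-3 - 2\right)} = \frac{198}{4 \frac{1}{-32} \left(-5\right)} = \frac{198}{4 \left(- \frac{1}{32}\right) \left(-5\right)} = \frac{198}{\frac{5}{8}} = 198 \cdot \frac{8}{5} = \frac{1584}{5}$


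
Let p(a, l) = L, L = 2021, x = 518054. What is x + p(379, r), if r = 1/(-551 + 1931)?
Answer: 520075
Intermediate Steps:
r = 1/1380 ≈ 0.00072464
p(a, l) = 2021
x + p(379, r) = 518054 + 2021 = 520075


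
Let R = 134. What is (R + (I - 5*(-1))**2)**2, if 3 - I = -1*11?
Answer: 245025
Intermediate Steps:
I = 14 (I = 3 - (-1)*11 = 3 - 1*(-11) = 3 + 11 = 14)
(R + (I - 5*(-1))**2)**2 = (134 + (14 - 5*(-1))**2)**2 = (134 + (14 + 5)**2)**2 = (134 + 19**2)**2 = (134 + 361)**2 = 495**2 = 245025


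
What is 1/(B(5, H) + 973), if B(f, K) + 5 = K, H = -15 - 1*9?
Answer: 1/944 ≈ 0.0010593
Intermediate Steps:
H = -24 (H = -15 - 9 = -24)
B(f, K) = -5 + K
1/(B(5, H) + 973) = 1/((-5 - 24) + 973) = 1/(-29 + 973) = 1/944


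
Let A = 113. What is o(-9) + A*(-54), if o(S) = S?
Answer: -6111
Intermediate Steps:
o(-9) + A*(-54) = -9 + 113*(-54) = -9 - 6102 = -6111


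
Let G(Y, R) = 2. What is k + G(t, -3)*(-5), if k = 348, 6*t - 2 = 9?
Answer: 338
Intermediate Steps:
t = 11/6 (t = ⅓ + (⅙)*9 = ⅓ + 3/2 = 11/6 ≈ 1.8333)
k + G(t, -3)*(-5) = 348 + 2*(-5) = 348 - 10 = 338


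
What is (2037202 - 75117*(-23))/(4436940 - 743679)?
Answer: 342263/335751 ≈ 1.0194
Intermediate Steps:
(2037202 - 75117*(-23))/(4436940 - 743679) = (2037202 + 1727691)/3693261 = 3764893*(1/3693261) = 342263/335751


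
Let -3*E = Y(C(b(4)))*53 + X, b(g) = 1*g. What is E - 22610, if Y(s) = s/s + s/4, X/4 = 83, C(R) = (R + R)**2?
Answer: -23021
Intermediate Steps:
b(g) = g
C(R) = 4*R**2 (C(R) = (2*R)**2 = 4*R**2)
X = 332 (X = 4*83 = 332)
Y(s) = 1 + s/4 (Y(s) = 1 + s*(1/4) = 1 + s/4)
E = -411 (E = -((1 + (4*4**2)/4)*53 + 332)/3 = -((1 + (4*16)/4)*53 + 332)/3 = -((1 + (1/4)*64)*53 + 332)/3 = -((1 + 16)*53 + 332)/3 = -(17*53 + 332)/3 = -(901 + 332)/3 = -1/3*1233 = -411)
E - 22610 = -411 - 22610 = -23021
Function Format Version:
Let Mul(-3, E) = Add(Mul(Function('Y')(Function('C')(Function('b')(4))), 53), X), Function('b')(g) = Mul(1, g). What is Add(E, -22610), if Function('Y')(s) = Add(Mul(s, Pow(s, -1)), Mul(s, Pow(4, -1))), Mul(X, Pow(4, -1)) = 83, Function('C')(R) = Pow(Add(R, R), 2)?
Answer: -23021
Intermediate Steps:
Function('b')(g) = g
Function('C')(R) = Mul(4, Pow(R, 2)) (Function('C')(R) = Pow(Mul(2, R), 2) = Mul(4, Pow(R, 2)))
X = 332 (X = Mul(4, 83) = 332)
Function('Y')(s) = Add(1, Mul(Rational(1, 4), s)) (Function('Y')(s) = Add(1, Mul(s, Rational(1, 4))) = Add(1, Mul(Rational(1, 4), s)))
E = -411 (E = Mul(Rational(-1, 3), Add(Mul(Add(1, Mul(Rational(1, 4), Mul(4, Pow(4, 2)))), 53), 332)) = Mul(Rational(-1, 3), Add(Mul(Add(1, Mul(Rational(1, 4), Mul(4, 16))), 53), 332)) = Mul(Rational(-1, 3), Add(Mul(Add(1, Mul(Rational(1, 4), 64)), 53), 332)) = Mul(Rational(-1, 3), Add(Mul(Add(1, 16), 53), 332)) = Mul(Rational(-1, 3), Add(Mul(17, 53), 332)) = Mul(Rational(-1, 3), Add(901, 332)) = Mul(Rational(-1, 3), 1233) = -411)
Add(E, -22610) = Add(-411, -22610) = -23021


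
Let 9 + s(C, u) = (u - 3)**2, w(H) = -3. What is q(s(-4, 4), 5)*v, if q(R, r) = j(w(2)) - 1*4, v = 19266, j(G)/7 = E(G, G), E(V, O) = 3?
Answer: 327522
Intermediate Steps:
j(G) = 21 (j(G) = 7*3 = 21)
s(C, u) = -9 + (-3 + u)**2 (s(C, u) = -9 + (u - 3)**2 = -9 + (-3 + u)**2)
q(R, r) = 17 (q(R, r) = 21 - 1*4 = 21 - 4 = 17)
q(s(-4, 4), 5)*v = 17*19266 = 327522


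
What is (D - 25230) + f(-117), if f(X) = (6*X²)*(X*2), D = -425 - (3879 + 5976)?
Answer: -19254866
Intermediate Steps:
D = -10280 (D = -425 - 1*9855 = -425 - 9855 = -10280)
f(X) = 12*X³ (f(X) = (6*X²)*(2*X) = 12*X³)
(D - 25230) + f(-117) = (-10280 - 25230) + 12*(-117)³ = -35510 + 12*(-1601613) = -35510 - 19219356 = -19254866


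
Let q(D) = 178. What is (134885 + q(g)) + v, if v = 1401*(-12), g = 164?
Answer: 118251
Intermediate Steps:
v = -16812
(134885 + q(g)) + v = (134885 + 178) - 16812 = 135063 - 16812 = 118251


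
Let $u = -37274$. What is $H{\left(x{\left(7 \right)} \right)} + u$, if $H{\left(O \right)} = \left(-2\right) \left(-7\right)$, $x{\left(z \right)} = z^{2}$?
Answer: $-37260$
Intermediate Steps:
$H{\left(O \right)} = 14$
$H{\left(x{\left(7 \right)} \right)} + u = 14 - 37274 = -37260$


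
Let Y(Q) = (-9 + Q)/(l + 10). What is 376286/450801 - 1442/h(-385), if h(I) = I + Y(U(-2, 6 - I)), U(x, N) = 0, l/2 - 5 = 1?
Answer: 17491739918/3822341679 ≈ 4.5762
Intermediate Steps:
l = 12 (l = 10 + 2*1 = 10 + 2 = 12)
Y(Q) = -9/22 + Q/22 (Y(Q) = (-9 + Q)/(12 + 10) = (-9 + Q)/22 = (-9 + Q)*(1/22) = -9/22 + Q/22)
h(I) = -9/22 + I (h(I) = I + (-9/22 + (1/22)*0) = I + (-9/22 + 0) = I - 9/22 = -9/22 + I)
376286/450801 - 1442/h(-385) = 376286/450801 - 1442/(-9/22 - 385) = 376286*(1/450801) - 1442/(-8479/22) = 376286/450801 - 1442*(-22/8479) = 376286/450801 + 31724/8479 = 17491739918/3822341679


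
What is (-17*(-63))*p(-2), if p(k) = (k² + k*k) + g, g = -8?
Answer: 0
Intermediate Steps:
p(k) = -8 + 2*k² (p(k) = (k² + k*k) - 8 = (k² + k²) - 8 = 2*k² - 8 = -8 + 2*k²)
(-17*(-63))*p(-2) = (-17*(-63))*(-8 + 2*(-2)²) = 1071*(-8 + 2*4) = 1071*(-8 + 8) = 1071*0 = 0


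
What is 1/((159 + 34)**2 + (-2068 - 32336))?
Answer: 1/2845 ≈ 0.00035149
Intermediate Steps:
1/((159 + 34)**2 + (-2068 - 32336)) = 1/(193**2 - 34404) = 1/(37249 - 34404) = 1/2845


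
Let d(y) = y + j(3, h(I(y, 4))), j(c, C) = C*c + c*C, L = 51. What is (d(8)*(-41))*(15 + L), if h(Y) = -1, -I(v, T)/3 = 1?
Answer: -5412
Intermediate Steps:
I(v, T) = -3 (I(v, T) = -3*1 = -3)
j(c, C) = 2*C*c (j(c, C) = C*c + C*c = 2*C*c)
d(y) = -6 + y (d(y) = y + 2*(-1)*3 = y - 6 = -6 + y)
(d(8)*(-41))*(15 + L) = ((-6 + 8)*(-41))*(15 + 51) = (2*(-41))*66 = -82*66 = -5412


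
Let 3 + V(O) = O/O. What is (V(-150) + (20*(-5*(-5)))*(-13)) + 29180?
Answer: 22678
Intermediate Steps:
V(O) = -2 (V(O) = -3 + O/O = -3 + 1 = -2)
(V(-150) + (20*(-5*(-5)))*(-13)) + 29180 = (-2 + (20*(-5*(-5)))*(-13)) + 29180 = (-2 + (20*25)*(-13)) + 29180 = (-2 + 500*(-13)) + 29180 = (-2 - 6500) + 29180 = -6502 + 29180 = 22678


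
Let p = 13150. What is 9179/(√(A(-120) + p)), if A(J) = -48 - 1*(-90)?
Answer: 9179*√3298/6596 ≈ 79.917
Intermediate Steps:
A(J) = 42 (A(J) = -48 + 90 = 42)
9179/(√(A(-120) + p)) = 9179/(√(42 + 13150)) = 9179/(√13192) = 9179/((2*√3298)) = 9179*(√3298/6596) = 9179*√3298/6596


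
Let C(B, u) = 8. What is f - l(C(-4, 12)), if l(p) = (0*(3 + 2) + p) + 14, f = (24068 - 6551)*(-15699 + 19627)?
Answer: 68806754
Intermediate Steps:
f = 68806776 (f = 17517*3928 = 68806776)
l(p) = 14 + p (l(p) = (0*5 + p) + 14 = (0 + p) + 14 = p + 14 = 14 + p)
f - l(C(-4, 12)) = 68806776 - (14 + 8) = 68806776 - 1*22 = 68806776 - 22 = 68806754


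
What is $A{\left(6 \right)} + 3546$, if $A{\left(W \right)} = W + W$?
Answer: $3558$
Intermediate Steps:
$A{\left(W \right)} = 2 W$
$A{\left(6 \right)} + 3546 = 2 \cdot 6 + 3546 = 12 + 3546 = 3558$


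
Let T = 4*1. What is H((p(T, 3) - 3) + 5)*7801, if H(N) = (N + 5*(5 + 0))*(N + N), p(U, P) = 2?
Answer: 1809832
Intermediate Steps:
T = 4
H(N) = 2*N*(25 + N) (H(N) = (N + 5*5)*(2*N) = (N + 25)*(2*N) = (25 + N)*(2*N) = 2*N*(25 + N))
H((p(T, 3) - 3) + 5)*7801 = (2*((2 - 3) + 5)*(25 + ((2 - 3) + 5)))*7801 = (2*(-1 + 5)*(25 + (-1 + 5)))*7801 = (2*4*(25 + 4))*7801 = (2*4*29)*7801 = 232*7801 = 1809832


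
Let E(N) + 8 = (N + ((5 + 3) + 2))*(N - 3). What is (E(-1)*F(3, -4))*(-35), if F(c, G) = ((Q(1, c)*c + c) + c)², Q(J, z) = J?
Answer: 124740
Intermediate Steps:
E(N) = -8 + (-3 + N)*(10 + N) (E(N) = -8 + (N + ((5 + 3) + 2))*(N - 3) = -8 + (N + (8 + 2))*(-3 + N) = -8 + (N + 10)*(-3 + N) = -8 + (10 + N)*(-3 + N) = -8 + (-3 + N)*(10 + N))
F(c, G) = 9*c² (F(c, G) = ((1*c + c) + c)² = ((c + c) + c)² = (2*c + c)² = (3*c)² = 9*c²)
(E(-1)*F(3, -4))*(-35) = ((-38 + (-1)² + 7*(-1))*(9*3²))*(-35) = ((-38 + 1 - 7)*(9*9))*(-35) = -44*81*(-35) = -3564*(-35) = 124740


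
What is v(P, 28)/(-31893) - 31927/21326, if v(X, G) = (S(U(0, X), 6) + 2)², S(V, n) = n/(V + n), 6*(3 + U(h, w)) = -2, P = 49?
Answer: -8149064095/5441200944 ≈ -1.4977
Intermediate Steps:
U(h, w) = -10/3 (U(h, w) = -3 + (⅙)*(-2) = -3 - ⅓ = -10/3)
v(X, G) = 289/16 (v(X, G) = (6/(-10/3 + 6) + 2)² = (6/(8/3) + 2)² = (6*(3/8) + 2)² = (9/4 + 2)² = (17/4)² = 289/16)
v(P, 28)/(-31893) - 31927/21326 = (289/16)/(-31893) - 31927/21326 = (289/16)*(-1/31893) - 31927*1/21326 = -289/510288 - 31927/21326 = -8149064095/5441200944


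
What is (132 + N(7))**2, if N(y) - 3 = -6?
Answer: 16641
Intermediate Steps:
N(y) = -3 (N(y) = 3 - 6 = -3)
(132 + N(7))**2 = (132 - 3)**2 = 129**2 = 16641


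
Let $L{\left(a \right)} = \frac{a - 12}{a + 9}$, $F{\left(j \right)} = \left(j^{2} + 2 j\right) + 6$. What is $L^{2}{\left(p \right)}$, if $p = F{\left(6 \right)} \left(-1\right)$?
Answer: $\frac{484}{225} \approx 2.1511$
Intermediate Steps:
$F{\left(j \right)} = 6 + j^{2} + 2 j$
$p = -54$ ($p = \left(6 + 6^{2} + 2 \cdot 6\right) \left(-1\right) = \left(6 + 36 + 12\right) \left(-1\right) = 54 \left(-1\right) = -54$)
$L{\left(a \right)} = \frac{-12 + a}{9 + a}$
$L^{2}{\left(p \right)} = \left(\frac{-12 - 54}{9 - 54}\right)^{2} = \left(\frac{1}{-45} \left(-66\right)\right)^{2} = \left(\left(- \frac{1}{45}\right) \left(-66\right)\right)^{2} = \left(\frac{22}{15}\right)^{2} = \frac{484}{225}$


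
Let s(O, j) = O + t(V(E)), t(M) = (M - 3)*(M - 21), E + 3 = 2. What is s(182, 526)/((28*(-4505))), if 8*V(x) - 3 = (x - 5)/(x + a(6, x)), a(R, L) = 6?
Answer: -383441/201824000 ≈ -0.0018999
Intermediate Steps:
E = -1 (E = -3 + 2 = -1)
V(x) = 3/8 + (-5 + x)/(8*(6 + x)) (V(x) = 3/8 + ((x - 5)/(x + 6))/8 = 3/8 + ((-5 + x)/(6 + x))/8 = 3/8 + (-5 + x)/(8*(6 + x)))
t(M) = (-21 + M)*(-3 + M) (t(M) = (-3 + M)*(-21 + M) = (-21 + M)*(-3 + M))
s(O, j) = 92241/1600 + O (s(O, j) = O + (63 + ((13 + 4*(-1))/(8*(6 - 1)))² - 3*(13 + 4*(-1))/(6 - 1)) = O + (63 + ((⅛)*(13 - 4)/5)² - 3*(13 - 4)/5) = O + (63 + ((⅛)*(⅕)*9)² - 3*9/5) = O + (63 + (9/40)² - 24*9/40) = O + (63 + 81/1600 - 27/5) = O + 92241/1600 = 92241/1600 + O)
s(182, 526)/((28*(-4505))) = (92241/1600 + 182)/((28*(-4505))) = (383441/1600)/(-126140) = (383441/1600)*(-1/126140) = -383441/201824000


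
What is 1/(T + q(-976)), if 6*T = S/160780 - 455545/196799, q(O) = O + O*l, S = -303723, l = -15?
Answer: 189848059320/2593950867640703 ≈ 7.3189e-5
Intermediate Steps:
q(O) = -14*O (q(O) = O + O*(-15) = O - 15*O = -14*O)
T = -133014907777/189848059320 (T = (-303723/160780 - 455545/196799)/6 = (1/6)*(-133014907777/31641343220) = -133014907777/189848059320 ≈ -0.70064)
1/(T + q(-976)) = 1/(-133014907777/189848059320 - 14*(-976)) = 1/(-133014907777/189848059320 + 13664) = 1/(2593950867640703/189848059320) = 189848059320/2593950867640703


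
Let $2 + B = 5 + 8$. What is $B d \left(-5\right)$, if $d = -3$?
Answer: $165$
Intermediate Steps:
$B = 11$ ($B = -2 + \left(5 + 8\right) = -2 + 13 = 11$)
$B d \left(-5\right) = 11 \left(-3\right) \left(-5\right) = \left(-33\right) \left(-5\right) = 165$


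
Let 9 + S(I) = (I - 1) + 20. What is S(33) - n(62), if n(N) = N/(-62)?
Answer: 44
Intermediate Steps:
n(N) = -N/62 (n(N) = N*(-1/62) = -N/62)
S(I) = 10 + I (S(I) = -9 + ((I - 1) + 20) = -9 + ((-1 + I) + 20) = -9 + (19 + I) = 10 + I)
S(33) - n(62) = (10 + 33) - (-1)*62/62 = 43 - 1*(-1) = 43 + 1 = 44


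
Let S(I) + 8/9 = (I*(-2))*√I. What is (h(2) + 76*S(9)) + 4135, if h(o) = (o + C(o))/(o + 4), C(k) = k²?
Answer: -320/9 ≈ -35.556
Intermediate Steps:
S(I) = -8/9 - 2*I^(3/2) (S(I) = -8/9 + (I*(-2))*√I = -8/9 + (-2*I)*√I = -8/9 - 2*I^(3/2))
h(o) = (o + o²)/(4 + o) (h(o) = (o + o²)/(o + 4) = (o + o²)/(4 + o))
(h(2) + 76*S(9)) + 4135 = (2*(1 + 2)/(4 + 2) + 76*(-8/9 - 2*9^(3/2))) + 4135 = (2*3/6 + 76*(-8/9 - 2*27)) + 4135 = (2*(⅙)*3 + 76*(-8/9 - 54)) + 4135 = (1 + 76*(-494/9)) + 4135 = (1 - 37544/9) + 4135 = -37535/9 + 4135 = -320/9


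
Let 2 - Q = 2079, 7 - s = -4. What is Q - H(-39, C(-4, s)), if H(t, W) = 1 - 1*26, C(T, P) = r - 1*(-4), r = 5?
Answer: -2052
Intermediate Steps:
s = 11 (s = 7 - 1*(-4) = 7 + 4 = 11)
C(T, P) = 9 (C(T, P) = 5 - 1*(-4) = 5 + 4 = 9)
Q = -2077 (Q = 2 - 1*2079 = 2 - 2079 = -2077)
H(t, W) = -25 (H(t, W) = 1 - 26 = -25)
Q - H(-39, C(-4, s)) = -2077 - 1*(-25) = -2077 + 25 = -2052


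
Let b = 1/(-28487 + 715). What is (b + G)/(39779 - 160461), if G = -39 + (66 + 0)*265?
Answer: -484649171/3351580504 ≈ -0.14460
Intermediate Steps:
G = 17451 (G = -39 + 66*265 = -39 + 17490 = 17451)
b = -1/27772 (b = 1/(-27772) = -1/27772 ≈ -3.6007e-5)
(b + G)/(39779 - 160461) = (-1/27772 + 17451)/(39779 - 160461) = (484649171/27772)/(-120682) = (484649171/27772)*(-1/120682) = -484649171/3351580504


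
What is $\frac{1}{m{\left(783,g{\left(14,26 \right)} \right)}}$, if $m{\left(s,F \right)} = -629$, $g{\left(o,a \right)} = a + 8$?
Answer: $- \frac{1}{629} \approx -0.0015898$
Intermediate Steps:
$g{\left(o,a \right)} = 8 + a$
$\frac{1}{m{\left(783,g{\left(14,26 \right)} \right)}} = \frac{1}{-629} = - \frac{1}{629}$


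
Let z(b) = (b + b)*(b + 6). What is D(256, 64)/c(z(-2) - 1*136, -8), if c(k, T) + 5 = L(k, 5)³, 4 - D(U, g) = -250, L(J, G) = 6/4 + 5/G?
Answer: 2032/85 ≈ 23.906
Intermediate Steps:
L(J, G) = 3/2 + 5/G (L(J, G) = 6*(¼) + 5/G = 3/2 + 5/G)
D(U, g) = 254 (D(U, g) = 4 - 1*(-250) = 4 + 250 = 254)
z(b) = 2*b*(6 + b) (z(b) = (2*b)*(6 + b) = 2*b*(6 + b))
c(k, T) = 85/8 (c(k, T) = -5 + (3/2 + 5/5)³ = -5 + (3/2 + 5*(⅕))³ = -5 + (3/2 + 1)³ = -5 + (5/2)³ = -5 + 125/8 = 85/8)
D(256, 64)/c(z(-2) - 1*136, -8) = 254/(85/8) = 254*(8/85) = 2032/85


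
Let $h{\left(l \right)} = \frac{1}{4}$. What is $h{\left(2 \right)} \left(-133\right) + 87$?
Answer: $\frac{215}{4} \approx 53.75$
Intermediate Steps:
$h{\left(l \right)} = \frac{1}{4}$
$h{\left(2 \right)} \left(-133\right) + 87 = \frac{1}{4} \left(-133\right) + 87 = - \frac{133}{4} + 87 = \frac{215}{4}$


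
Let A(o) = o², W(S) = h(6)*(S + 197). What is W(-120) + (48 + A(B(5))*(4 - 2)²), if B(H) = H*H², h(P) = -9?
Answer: 61855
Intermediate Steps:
B(H) = H³
W(S) = -1773 - 9*S (W(S) = -9*(S + 197) = -9*(197 + S) = -1773 - 9*S)
W(-120) + (48 + A(B(5))*(4 - 2)²) = (-1773 - 9*(-120)) + (48 + (5³)²*(4 - 2)²) = (-1773 + 1080) + (48 + 125²*2²) = -693 + (48 + 15625*4) = -693 + (48 + 62500) = -693 + 62548 = 61855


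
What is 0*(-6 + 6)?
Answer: 0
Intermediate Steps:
0*(-6 + 6) = 0*0 = 0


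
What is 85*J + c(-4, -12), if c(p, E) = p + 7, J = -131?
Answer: -11132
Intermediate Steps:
c(p, E) = 7 + p
85*J + c(-4, -12) = 85*(-131) + (7 - 4) = -11135 + 3 = -11132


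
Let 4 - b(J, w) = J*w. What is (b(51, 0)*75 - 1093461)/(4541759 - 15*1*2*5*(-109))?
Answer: -1093161/4558109 ≈ -0.23983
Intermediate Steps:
b(J, w) = 4 - J*w
(b(51, 0)*75 - 1093461)/(4541759 - 15*1*2*5*(-109)) = ((4 - 1*51*0)*75 - 1093461)/(4541759 - 15*1*2*5*(-109)) = ((4 + 0)*75 - 1093461)/(4541759 - 30*5*(-109)) = (4*75 - 1093461)/(4541759 - 15*10*(-109)) = (300 - 1093461)/(4541759 - 150*(-109)) = -1093161/(4541759 + 16350) = -1093161/4558109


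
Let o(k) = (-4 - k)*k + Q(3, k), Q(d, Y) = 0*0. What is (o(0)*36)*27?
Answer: 0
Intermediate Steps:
Q(d, Y) = 0
o(k) = k*(-4 - k) (o(k) = (-4 - k)*k + 0 = k*(-4 - k) + 0 = k*(-4 - k))
(o(0)*36)*27 = ((0*(-4 - 1*0))*36)*27 = ((0*(-4 + 0))*36)*27 = ((0*(-4))*36)*27 = (0*36)*27 = 0*27 = 0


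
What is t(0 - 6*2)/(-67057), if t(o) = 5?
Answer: -5/67057 ≈ -7.4563e-5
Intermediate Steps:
t(0 - 6*2)/(-67057) = 5/(-67057) = 5*(-1/67057) = -5/67057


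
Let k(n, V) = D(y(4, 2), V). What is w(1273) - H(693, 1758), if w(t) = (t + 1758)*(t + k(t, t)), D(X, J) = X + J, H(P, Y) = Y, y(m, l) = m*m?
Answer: 7763664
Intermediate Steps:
y(m, l) = m²
D(X, J) = J + X
k(n, V) = 16 + V (k(n, V) = V + 4² = V + 16 = 16 + V)
w(t) = (16 + 2*t)*(1758 + t) (w(t) = (t + 1758)*(t + (16 + t)) = (1758 + t)*(16 + 2*t) = (16 + 2*t)*(1758 + t))
w(1273) - H(693, 1758) = (28128 + 2*1273² + 3532*1273) - 1*1758 = (28128 + 2*1620529 + 4496236) - 1758 = (28128 + 3241058 + 4496236) - 1758 = 7765422 - 1758 = 7763664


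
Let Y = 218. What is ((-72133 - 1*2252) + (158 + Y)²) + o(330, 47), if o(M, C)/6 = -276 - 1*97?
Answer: 64753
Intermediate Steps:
o(M, C) = -2238 (o(M, C) = 6*(-276 - 1*97) = 6*(-276 - 97) = 6*(-373) = -2238)
((-72133 - 1*2252) + (158 + Y)²) + o(330, 47) = ((-72133 - 1*2252) + (158 + 218)²) - 2238 = ((-72133 - 2252) + 376²) - 2238 = (-74385 + 141376) - 2238 = 66991 - 2238 = 64753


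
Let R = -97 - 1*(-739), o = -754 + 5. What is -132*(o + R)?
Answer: 14124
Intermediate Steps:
o = -749
R = 642 (R = -97 + 739 = 642)
-132*(o + R) = -132*(-749 + 642) = -132*(-107) = 14124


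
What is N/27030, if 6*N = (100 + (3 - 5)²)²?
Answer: 2704/40545 ≈ 0.066691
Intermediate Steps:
N = 5408/3 (N = (100 + (3 - 5)²)²/6 = (100 + (-2)²)²/6 = (100 + 4)²/6 = (⅙)*104² = (⅙)*10816 = 5408/3 ≈ 1802.7)
N/27030 = (5408/3)/27030 = (5408/3)*(1/27030) = 2704/40545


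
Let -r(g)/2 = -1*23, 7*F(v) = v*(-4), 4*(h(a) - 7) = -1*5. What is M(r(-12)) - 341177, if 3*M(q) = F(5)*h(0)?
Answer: -7164832/21 ≈ -3.4118e+5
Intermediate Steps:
h(a) = 23/4 (h(a) = 7 + (-1*5)/4 = 7 + (1/4)*(-5) = 7 - 5/4 = 23/4)
F(v) = -4*v/7 (F(v) = (v*(-4))/7 = (-4*v)/7 = -4*v/7)
r(g) = 46 (r(g) = -(-2)*23 = -2*(-23) = 46)
M(q) = -115/21 (M(q) = (-4/7*5*(23/4))/3 = (-20/7*23/4)/3 = (1/3)*(-115/7) = -115/21)
M(r(-12)) - 341177 = -115/21 - 341177 = -7164832/21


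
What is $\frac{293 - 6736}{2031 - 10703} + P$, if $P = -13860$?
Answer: $- \frac{120187477}{8672} \approx -13859.0$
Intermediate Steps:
$\frac{293 - 6736}{2031 - 10703} + P = \frac{293 - 6736}{2031 - 10703} - 13860 = - \frac{6443}{-8672} - 13860 = \left(-6443\right) \left(- \frac{1}{8672}\right) - 13860 = \frac{6443}{8672} - 13860 = - \frac{120187477}{8672}$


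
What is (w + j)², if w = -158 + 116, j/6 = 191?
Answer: 1218816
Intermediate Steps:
j = 1146 (j = 6*191 = 1146)
w = -42
(w + j)² = (-42 + 1146)² = 1104² = 1218816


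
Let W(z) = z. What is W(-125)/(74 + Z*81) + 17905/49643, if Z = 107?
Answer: 150302230/433929463 ≈ 0.34637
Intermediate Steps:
W(-125)/(74 + Z*81) + 17905/49643 = -125/(74 + 107*81) + 17905/49643 = -125/(74 + 8667) + 17905*(1/49643) = -125/8741 + 17905/49643 = 150302230/433929463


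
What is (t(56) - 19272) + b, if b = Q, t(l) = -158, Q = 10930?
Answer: -8500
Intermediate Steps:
b = 10930
(t(56) - 19272) + b = (-158 - 19272) + 10930 = -19430 + 10930 = -8500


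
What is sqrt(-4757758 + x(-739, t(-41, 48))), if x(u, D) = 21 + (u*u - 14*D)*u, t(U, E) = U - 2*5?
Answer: I*sqrt(408868802) ≈ 20221.0*I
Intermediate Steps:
t(U, E) = -10 + U (t(U, E) = U - 10 = -10 + U)
x(u, D) = 21 + u*(u**2 - 14*D) (x(u, D) = 21 + (u**2 - 14*D)*u = 21 + u*(u**2 - 14*D))
sqrt(-4757758 + x(-739, t(-41, 48))) = sqrt(-4757758 + (21 + (-739)**3 - 14*(-10 - 41)*(-739))) = sqrt(-4757758 + (21 - 403583419 - 14*(-51)*(-739))) = sqrt(-4757758 + (21 - 403583419 - 527646)) = sqrt(-4757758 - 404111044) = sqrt(-408868802) = I*sqrt(408868802)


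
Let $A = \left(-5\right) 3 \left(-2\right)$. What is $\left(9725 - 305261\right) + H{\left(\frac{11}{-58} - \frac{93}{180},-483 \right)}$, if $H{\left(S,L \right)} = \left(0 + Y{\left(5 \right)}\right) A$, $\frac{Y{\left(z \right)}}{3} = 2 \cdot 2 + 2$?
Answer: $-294996$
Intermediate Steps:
$A = 30$ ($A = \left(-15\right) \left(-2\right) = 30$)
$Y{\left(z \right)} = 18$ ($Y{\left(z \right)} = 3 \left(2 \cdot 2 + 2\right) = 3 \left(4 + 2\right) = 3 \cdot 6 = 18$)
$H{\left(S,L \right)} = 540$ ($H{\left(S,L \right)} = \left(0 + 18\right) 30 = 18 \cdot 30 = 540$)
$\left(9725 - 305261\right) + H{\left(\frac{11}{-58} - \frac{93}{180},-483 \right)} = \left(9725 - 305261\right) + 540 = -295536 + 540 = -294996$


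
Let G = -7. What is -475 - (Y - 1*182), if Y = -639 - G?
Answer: 339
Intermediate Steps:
Y = -632 (Y = -639 - 1*(-7) = -639 + 7 = -632)
-475 - (Y - 1*182) = -475 - (-632 - 1*182) = -475 - (-632 - 182) = -475 - 1*(-814) = -475 + 814 = 339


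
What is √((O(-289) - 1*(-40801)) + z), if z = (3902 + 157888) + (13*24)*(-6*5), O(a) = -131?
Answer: 10*√1931 ≈ 439.43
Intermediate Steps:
z = 152430 (z = 161790 + 312*(-30) = 161790 - 9360 = 152430)
√((O(-289) - 1*(-40801)) + z) = √((-131 - 1*(-40801)) + 152430) = √((-131 + 40801) + 152430) = √(40670 + 152430) = √193100 = 10*√1931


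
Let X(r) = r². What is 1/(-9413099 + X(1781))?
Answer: -1/6241138 ≈ -1.6023e-7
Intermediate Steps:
1/(-9413099 + X(1781)) = 1/(-9413099 + 1781²) = 1/(-9413099 + 3171961) = 1/(-6241138) = -1/6241138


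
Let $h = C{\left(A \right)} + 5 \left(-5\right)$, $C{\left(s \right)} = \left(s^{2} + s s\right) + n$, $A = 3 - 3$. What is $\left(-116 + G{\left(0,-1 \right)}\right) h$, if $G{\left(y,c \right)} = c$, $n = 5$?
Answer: $2340$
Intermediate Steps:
$A = 0$ ($A = 3 - 3 = 0$)
$C{\left(s \right)} = 5 + 2 s^{2}$ ($C{\left(s \right)} = \left(s^{2} + s s\right) + 5 = \left(s^{2} + s^{2}\right) + 5 = 2 s^{2} + 5 = 5 + 2 s^{2}$)
$h = -20$ ($h = \left(5 + 2 \cdot 0^{2}\right) + 5 \left(-5\right) = \left(5 + 2 \cdot 0\right) - 25 = \left(5 + 0\right) - 25 = 5 - 25 = -20$)
$\left(-116 + G{\left(0,-1 \right)}\right) h = \left(-116 - 1\right) \left(-20\right) = \left(-117\right) \left(-20\right) = 2340$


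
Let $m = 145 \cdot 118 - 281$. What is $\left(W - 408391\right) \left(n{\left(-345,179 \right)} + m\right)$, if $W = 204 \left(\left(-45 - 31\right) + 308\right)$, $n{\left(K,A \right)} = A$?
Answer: $-6140959504$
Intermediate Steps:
$W = 47328$ ($W = 204 \left(-76 + 308\right) = 204 \cdot 232 = 47328$)
$m = 16829$ ($m = 17110 - 281 = 16829$)
$\left(W - 408391\right) \left(n{\left(-345,179 \right)} + m\right) = \left(47328 - 408391\right) \left(179 + 16829\right) = \left(-361063\right) 17008 = -6140959504$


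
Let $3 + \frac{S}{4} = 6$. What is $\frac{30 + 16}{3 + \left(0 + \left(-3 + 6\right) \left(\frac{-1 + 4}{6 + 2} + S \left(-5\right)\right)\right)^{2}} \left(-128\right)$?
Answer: $- \frac{376832}{2047953} \approx -0.184$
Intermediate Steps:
$S = 12$ ($S = -12 + 4 \cdot 6 = -12 + 24 = 12$)
$\frac{30 + 16}{3 + \left(0 + \left(-3 + 6\right) \left(\frac{-1 + 4}{6 + 2} + S \left(-5\right)\right)\right)^{2}} \left(-128\right) = \frac{30 + 16}{3 + \left(0 + \left(-3 + 6\right) \left(\frac{-1 + 4}{6 + 2} + 12 \left(-5\right)\right)\right)^{2}} \left(-128\right) = \frac{46}{3 + \left(0 + 3 \left(\frac{3}{8} - 60\right)\right)^{2}} \left(-128\right) = \frac{46}{3 + \left(0 + 3 \left(- \frac{477}{8}\right)\right)^{2}} \left(-128\right) = \frac{46}{3 + \left(0 - \frac{1431}{8}\right)^{2}} \left(-128\right) = \frac{46}{3 + \left(- \frac{1431}{8}\right)^{2}} \left(-128\right) = \frac{46}{3 + \frac{2047761}{64}} \left(-128\right) = \frac{46}{\frac{2047953}{64}} \left(-128\right) = 46 \cdot \frac{64}{2047953} \left(-128\right) = \frac{2944}{2047953} \left(-128\right) = - \frac{376832}{2047953}$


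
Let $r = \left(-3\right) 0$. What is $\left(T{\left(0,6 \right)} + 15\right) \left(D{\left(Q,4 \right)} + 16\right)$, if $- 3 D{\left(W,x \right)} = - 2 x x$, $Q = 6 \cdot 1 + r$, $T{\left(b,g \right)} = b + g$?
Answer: $560$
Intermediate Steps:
$r = 0$
$Q = 6$ ($Q = 6 \cdot 1 + 0 = 6 + 0 = 6$)
$D{\left(W,x \right)} = \frac{2 x^{2}}{3}$ ($D{\left(W,x \right)} = - \frac{- 2 x x}{3} = - \frac{\left(-2\right) x^{2}}{3} = \frac{2 x^{2}}{3}$)
$\left(T{\left(0,6 \right)} + 15\right) \left(D{\left(Q,4 \right)} + 16\right) = \left(\left(0 + 6\right) + 15\right) \left(\frac{2 \cdot 4^{2}}{3} + 16\right) = \left(6 + 15\right) \left(\frac{2}{3} \cdot 16 + 16\right) = 21 \left(\frac{32}{3} + 16\right) = 21 \cdot \frac{80}{3} = 560$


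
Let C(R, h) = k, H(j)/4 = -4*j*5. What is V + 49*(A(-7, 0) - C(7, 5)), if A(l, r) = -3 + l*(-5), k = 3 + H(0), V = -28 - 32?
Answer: 1361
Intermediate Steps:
V = -60
H(j) = -80*j (H(j) = 4*(-4*j*5) = 4*(-20*j) = -80*j)
k = 3 (k = 3 - 80*0 = 3 + 0 = 3)
C(R, h) = 3
A(l, r) = -3 - 5*l
V + 49*(A(-7, 0) - C(7, 5)) = -60 + 49*((-3 - 5*(-7)) - 1*3) = -60 + 49*((-3 + 35) - 3) = -60 + 49*(32 - 3) = -60 + 49*29 = -60 + 1421 = 1361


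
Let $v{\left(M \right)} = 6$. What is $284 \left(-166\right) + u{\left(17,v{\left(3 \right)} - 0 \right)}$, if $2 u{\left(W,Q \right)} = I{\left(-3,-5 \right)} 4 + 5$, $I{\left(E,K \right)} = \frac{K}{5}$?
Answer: $- \frac{94287}{2} \approx -47144.0$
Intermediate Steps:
$I{\left(E,K \right)} = \frac{K}{5}$ ($I{\left(E,K \right)} = K \frac{1}{5} = \frac{K}{5}$)
$u{\left(W,Q \right)} = \frac{1}{2}$ ($u{\left(W,Q \right)} = \frac{\frac{1}{5} \left(-5\right) 4 + 5}{2} = \frac{\left(-1\right) 4 + 5}{2} = \frac{-4 + 5}{2} = \frac{1}{2} \cdot 1 = \frac{1}{2}$)
$284 \left(-166\right) + u{\left(17,v{\left(3 \right)} - 0 \right)} = 284 \left(-166\right) + \frac{1}{2} = -47144 + \frac{1}{2} = - \frac{94287}{2}$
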